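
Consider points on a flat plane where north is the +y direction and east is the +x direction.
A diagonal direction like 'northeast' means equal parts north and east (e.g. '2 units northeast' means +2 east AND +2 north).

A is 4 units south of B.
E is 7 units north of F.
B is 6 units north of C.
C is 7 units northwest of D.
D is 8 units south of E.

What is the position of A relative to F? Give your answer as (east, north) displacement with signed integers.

Place F at the origin (east=0, north=0).
  E is 7 units north of F: delta (east=+0, north=+7); E at (east=0, north=7).
  D is 8 units south of E: delta (east=+0, north=-8); D at (east=0, north=-1).
  C is 7 units northwest of D: delta (east=-7, north=+7); C at (east=-7, north=6).
  B is 6 units north of C: delta (east=+0, north=+6); B at (east=-7, north=12).
  A is 4 units south of B: delta (east=+0, north=-4); A at (east=-7, north=8).
Therefore A relative to F: (east=-7, north=8).

Answer: A is at (east=-7, north=8) relative to F.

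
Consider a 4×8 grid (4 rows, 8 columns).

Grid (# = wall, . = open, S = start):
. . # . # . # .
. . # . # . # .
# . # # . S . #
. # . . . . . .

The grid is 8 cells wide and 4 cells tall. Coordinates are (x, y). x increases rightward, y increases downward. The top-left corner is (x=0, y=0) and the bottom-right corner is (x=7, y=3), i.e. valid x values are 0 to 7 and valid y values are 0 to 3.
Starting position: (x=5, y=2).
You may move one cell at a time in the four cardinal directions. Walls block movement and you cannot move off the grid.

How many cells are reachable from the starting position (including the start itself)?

BFS flood-fill from (x=5, y=2):
  Distance 0: (x=5, y=2)
  Distance 1: (x=5, y=1), (x=4, y=2), (x=6, y=2), (x=5, y=3)
  Distance 2: (x=5, y=0), (x=4, y=3), (x=6, y=3)
  Distance 3: (x=3, y=3), (x=7, y=3)
  Distance 4: (x=2, y=3)
Total reachable: 11 (grid has 21 open cells total)

Answer: Reachable cells: 11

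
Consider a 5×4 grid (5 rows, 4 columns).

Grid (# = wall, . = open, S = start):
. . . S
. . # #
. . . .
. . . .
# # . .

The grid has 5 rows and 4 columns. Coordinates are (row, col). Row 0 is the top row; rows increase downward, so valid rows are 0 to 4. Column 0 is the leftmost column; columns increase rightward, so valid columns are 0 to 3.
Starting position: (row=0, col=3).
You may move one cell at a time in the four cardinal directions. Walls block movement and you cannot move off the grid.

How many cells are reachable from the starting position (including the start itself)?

BFS flood-fill from (row=0, col=3):
  Distance 0: (row=0, col=3)
  Distance 1: (row=0, col=2)
  Distance 2: (row=0, col=1)
  Distance 3: (row=0, col=0), (row=1, col=1)
  Distance 4: (row=1, col=0), (row=2, col=1)
  Distance 5: (row=2, col=0), (row=2, col=2), (row=3, col=1)
  Distance 6: (row=2, col=3), (row=3, col=0), (row=3, col=2)
  Distance 7: (row=3, col=3), (row=4, col=2)
  Distance 8: (row=4, col=3)
Total reachable: 16 (grid has 16 open cells total)

Answer: Reachable cells: 16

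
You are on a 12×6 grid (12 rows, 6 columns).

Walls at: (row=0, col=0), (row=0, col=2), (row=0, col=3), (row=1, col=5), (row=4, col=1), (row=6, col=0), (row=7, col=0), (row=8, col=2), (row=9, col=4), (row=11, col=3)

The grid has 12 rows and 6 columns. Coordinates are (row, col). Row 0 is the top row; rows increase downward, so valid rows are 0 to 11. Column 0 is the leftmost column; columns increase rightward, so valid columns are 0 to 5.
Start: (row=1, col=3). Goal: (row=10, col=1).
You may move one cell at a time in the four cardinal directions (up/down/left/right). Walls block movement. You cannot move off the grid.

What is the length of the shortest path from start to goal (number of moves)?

Answer: Shortest path length: 11

Derivation:
BFS from (row=1, col=3) until reaching (row=10, col=1):
  Distance 0: (row=1, col=3)
  Distance 1: (row=1, col=2), (row=1, col=4), (row=2, col=3)
  Distance 2: (row=0, col=4), (row=1, col=1), (row=2, col=2), (row=2, col=4), (row=3, col=3)
  Distance 3: (row=0, col=1), (row=0, col=5), (row=1, col=0), (row=2, col=1), (row=2, col=5), (row=3, col=2), (row=3, col=4), (row=4, col=3)
  Distance 4: (row=2, col=0), (row=3, col=1), (row=3, col=5), (row=4, col=2), (row=4, col=4), (row=5, col=3)
  Distance 5: (row=3, col=0), (row=4, col=5), (row=5, col=2), (row=5, col=4), (row=6, col=3)
  Distance 6: (row=4, col=0), (row=5, col=1), (row=5, col=5), (row=6, col=2), (row=6, col=4), (row=7, col=3)
  Distance 7: (row=5, col=0), (row=6, col=1), (row=6, col=5), (row=7, col=2), (row=7, col=4), (row=8, col=3)
  Distance 8: (row=7, col=1), (row=7, col=5), (row=8, col=4), (row=9, col=3)
  Distance 9: (row=8, col=1), (row=8, col=5), (row=9, col=2), (row=10, col=3)
  Distance 10: (row=8, col=0), (row=9, col=1), (row=9, col=5), (row=10, col=2), (row=10, col=4)
  Distance 11: (row=9, col=0), (row=10, col=1), (row=10, col=5), (row=11, col=2), (row=11, col=4)  <- goal reached here
One shortest path (11 moves): (row=1, col=3) -> (row=1, col=2) -> (row=2, col=2) -> (row=3, col=2) -> (row=4, col=2) -> (row=5, col=2) -> (row=5, col=1) -> (row=6, col=1) -> (row=7, col=1) -> (row=8, col=1) -> (row=9, col=1) -> (row=10, col=1)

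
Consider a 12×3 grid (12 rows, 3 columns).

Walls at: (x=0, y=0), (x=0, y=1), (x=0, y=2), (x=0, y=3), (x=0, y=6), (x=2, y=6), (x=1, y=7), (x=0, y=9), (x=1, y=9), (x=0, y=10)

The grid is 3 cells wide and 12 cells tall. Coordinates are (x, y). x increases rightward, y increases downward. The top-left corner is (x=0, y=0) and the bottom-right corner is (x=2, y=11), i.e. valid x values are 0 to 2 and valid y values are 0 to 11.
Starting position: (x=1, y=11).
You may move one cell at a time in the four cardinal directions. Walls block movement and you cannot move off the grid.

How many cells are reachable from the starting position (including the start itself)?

BFS flood-fill from (x=1, y=11):
  Distance 0: (x=1, y=11)
  Distance 1: (x=1, y=10), (x=0, y=11), (x=2, y=11)
  Distance 2: (x=2, y=10)
  Distance 3: (x=2, y=9)
  Distance 4: (x=2, y=8)
  Distance 5: (x=2, y=7), (x=1, y=8)
  Distance 6: (x=0, y=8)
  Distance 7: (x=0, y=7)
Total reachable: 11 (grid has 26 open cells total)

Answer: Reachable cells: 11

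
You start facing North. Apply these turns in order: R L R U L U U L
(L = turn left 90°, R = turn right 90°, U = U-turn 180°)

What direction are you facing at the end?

Answer: Final heading: East

Derivation:
Start: North
  R (right (90° clockwise)) -> East
  L (left (90° counter-clockwise)) -> North
  R (right (90° clockwise)) -> East
  U (U-turn (180°)) -> West
  L (left (90° counter-clockwise)) -> South
  U (U-turn (180°)) -> North
  U (U-turn (180°)) -> South
  L (left (90° counter-clockwise)) -> East
Final: East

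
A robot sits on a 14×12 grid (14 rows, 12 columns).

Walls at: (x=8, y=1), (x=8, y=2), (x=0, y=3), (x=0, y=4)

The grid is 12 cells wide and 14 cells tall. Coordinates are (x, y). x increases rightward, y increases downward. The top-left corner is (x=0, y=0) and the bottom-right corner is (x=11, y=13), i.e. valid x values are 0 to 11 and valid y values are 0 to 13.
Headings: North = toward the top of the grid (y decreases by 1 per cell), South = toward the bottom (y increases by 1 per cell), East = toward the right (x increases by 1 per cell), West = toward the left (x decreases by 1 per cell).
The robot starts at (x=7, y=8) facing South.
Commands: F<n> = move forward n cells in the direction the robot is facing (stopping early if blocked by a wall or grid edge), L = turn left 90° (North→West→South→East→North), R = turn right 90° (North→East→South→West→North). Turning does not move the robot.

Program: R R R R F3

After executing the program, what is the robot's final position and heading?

Start: (x=7, y=8), facing South
  R: turn right, now facing West
  R: turn right, now facing North
  R: turn right, now facing East
  R: turn right, now facing South
  F3: move forward 3, now at (x=7, y=11)
Final: (x=7, y=11), facing South

Answer: Final position: (x=7, y=11), facing South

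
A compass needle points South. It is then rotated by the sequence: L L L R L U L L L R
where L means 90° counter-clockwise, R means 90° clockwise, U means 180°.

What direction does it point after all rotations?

Start: South
  L (left (90° counter-clockwise)) -> East
  L (left (90° counter-clockwise)) -> North
  L (left (90° counter-clockwise)) -> West
  R (right (90° clockwise)) -> North
  L (left (90° counter-clockwise)) -> West
  U (U-turn (180°)) -> East
  L (left (90° counter-clockwise)) -> North
  L (left (90° counter-clockwise)) -> West
  L (left (90° counter-clockwise)) -> South
  R (right (90° clockwise)) -> West
Final: West

Answer: Final heading: West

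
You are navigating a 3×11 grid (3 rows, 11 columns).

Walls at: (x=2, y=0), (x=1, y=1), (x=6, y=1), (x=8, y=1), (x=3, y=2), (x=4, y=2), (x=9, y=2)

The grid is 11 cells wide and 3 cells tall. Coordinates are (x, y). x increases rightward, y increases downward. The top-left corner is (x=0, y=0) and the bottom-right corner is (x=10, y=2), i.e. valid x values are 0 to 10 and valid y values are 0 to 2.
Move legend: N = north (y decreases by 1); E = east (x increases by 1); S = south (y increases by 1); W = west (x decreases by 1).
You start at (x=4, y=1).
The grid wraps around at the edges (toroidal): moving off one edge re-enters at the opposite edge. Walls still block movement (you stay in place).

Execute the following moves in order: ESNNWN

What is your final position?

Answer: Final position: (x=4, y=0)

Derivation:
Start: (x=4, y=1)
  E (east): (x=4, y=1) -> (x=5, y=1)
  S (south): (x=5, y=1) -> (x=5, y=2)
  N (north): (x=5, y=2) -> (x=5, y=1)
  N (north): (x=5, y=1) -> (x=5, y=0)
  W (west): (x=5, y=0) -> (x=4, y=0)
  N (north): blocked, stay at (x=4, y=0)
Final: (x=4, y=0)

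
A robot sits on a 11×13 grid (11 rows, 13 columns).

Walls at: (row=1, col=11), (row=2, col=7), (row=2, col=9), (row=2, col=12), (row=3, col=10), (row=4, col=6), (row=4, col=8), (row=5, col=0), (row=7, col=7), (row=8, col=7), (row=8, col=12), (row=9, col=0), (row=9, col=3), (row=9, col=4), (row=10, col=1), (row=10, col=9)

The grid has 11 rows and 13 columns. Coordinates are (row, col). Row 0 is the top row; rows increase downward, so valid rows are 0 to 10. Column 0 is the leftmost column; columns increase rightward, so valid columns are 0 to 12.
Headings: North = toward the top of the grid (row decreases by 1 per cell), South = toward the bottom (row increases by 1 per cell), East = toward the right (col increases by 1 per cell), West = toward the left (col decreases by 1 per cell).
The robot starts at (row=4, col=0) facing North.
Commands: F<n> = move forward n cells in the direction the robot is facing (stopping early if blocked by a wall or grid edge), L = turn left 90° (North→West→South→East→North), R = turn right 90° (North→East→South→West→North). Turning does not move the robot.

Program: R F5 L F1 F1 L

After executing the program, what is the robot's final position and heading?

Answer: Final position: (row=2, col=5), facing West

Derivation:
Start: (row=4, col=0), facing North
  R: turn right, now facing East
  F5: move forward 5, now at (row=4, col=5)
  L: turn left, now facing North
  F1: move forward 1, now at (row=3, col=5)
  F1: move forward 1, now at (row=2, col=5)
  L: turn left, now facing West
Final: (row=2, col=5), facing West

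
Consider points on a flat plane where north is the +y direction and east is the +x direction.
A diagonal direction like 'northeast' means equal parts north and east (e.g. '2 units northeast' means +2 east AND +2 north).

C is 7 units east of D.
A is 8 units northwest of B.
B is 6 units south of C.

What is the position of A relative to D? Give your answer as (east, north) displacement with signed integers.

Place D at the origin (east=0, north=0).
  C is 7 units east of D: delta (east=+7, north=+0); C at (east=7, north=0).
  B is 6 units south of C: delta (east=+0, north=-6); B at (east=7, north=-6).
  A is 8 units northwest of B: delta (east=-8, north=+8); A at (east=-1, north=2).
Therefore A relative to D: (east=-1, north=2).

Answer: A is at (east=-1, north=2) relative to D.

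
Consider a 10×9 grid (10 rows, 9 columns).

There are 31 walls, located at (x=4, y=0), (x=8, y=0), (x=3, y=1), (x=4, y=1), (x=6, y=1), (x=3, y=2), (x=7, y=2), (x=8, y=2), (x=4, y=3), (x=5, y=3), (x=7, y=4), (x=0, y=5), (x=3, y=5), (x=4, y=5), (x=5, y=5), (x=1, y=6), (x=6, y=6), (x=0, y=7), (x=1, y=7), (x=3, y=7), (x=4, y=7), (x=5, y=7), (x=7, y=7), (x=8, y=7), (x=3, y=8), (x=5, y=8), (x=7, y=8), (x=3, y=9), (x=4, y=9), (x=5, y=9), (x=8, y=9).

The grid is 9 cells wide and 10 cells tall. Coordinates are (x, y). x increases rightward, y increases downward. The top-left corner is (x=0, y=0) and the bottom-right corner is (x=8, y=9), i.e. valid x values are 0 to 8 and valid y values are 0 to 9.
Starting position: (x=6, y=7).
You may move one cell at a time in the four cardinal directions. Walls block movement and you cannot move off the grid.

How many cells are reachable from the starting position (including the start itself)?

Answer: Reachable cells: 4

Derivation:
BFS flood-fill from (x=6, y=7):
  Distance 0: (x=6, y=7)
  Distance 1: (x=6, y=8)
  Distance 2: (x=6, y=9)
  Distance 3: (x=7, y=9)
Total reachable: 4 (grid has 59 open cells total)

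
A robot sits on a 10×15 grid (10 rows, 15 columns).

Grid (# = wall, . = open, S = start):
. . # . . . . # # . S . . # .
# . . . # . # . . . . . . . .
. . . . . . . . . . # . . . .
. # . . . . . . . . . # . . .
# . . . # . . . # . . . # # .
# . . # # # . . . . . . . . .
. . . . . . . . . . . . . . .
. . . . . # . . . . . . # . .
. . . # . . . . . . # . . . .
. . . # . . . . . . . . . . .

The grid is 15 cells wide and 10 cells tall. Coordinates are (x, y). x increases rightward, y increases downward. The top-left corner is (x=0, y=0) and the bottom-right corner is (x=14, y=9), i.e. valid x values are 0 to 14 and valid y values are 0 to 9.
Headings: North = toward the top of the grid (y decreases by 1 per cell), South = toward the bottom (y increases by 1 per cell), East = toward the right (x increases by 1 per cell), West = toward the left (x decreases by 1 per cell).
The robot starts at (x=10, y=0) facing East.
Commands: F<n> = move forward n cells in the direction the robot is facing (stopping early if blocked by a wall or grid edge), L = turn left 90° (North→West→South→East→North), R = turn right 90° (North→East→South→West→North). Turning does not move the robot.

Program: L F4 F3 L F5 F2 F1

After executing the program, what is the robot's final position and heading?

Answer: Final position: (x=9, y=0), facing West

Derivation:
Start: (x=10, y=0), facing East
  L: turn left, now facing North
  F4: move forward 0/4 (blocked), now at (x=10, y=0)
  F3: move forward 0/3 (blocked), now at (x=10, y=0)
  L: turn left, now facing West
  F5: move forward 1/5 (blocked), now at (x=9, y=0)
  F2: move forward 0/2 (blocked), now at (x=9, y=0)
  F1: move forward 0/1 (blocked), now at (x=9, y=0)
Final: (x=9, y=0), facing West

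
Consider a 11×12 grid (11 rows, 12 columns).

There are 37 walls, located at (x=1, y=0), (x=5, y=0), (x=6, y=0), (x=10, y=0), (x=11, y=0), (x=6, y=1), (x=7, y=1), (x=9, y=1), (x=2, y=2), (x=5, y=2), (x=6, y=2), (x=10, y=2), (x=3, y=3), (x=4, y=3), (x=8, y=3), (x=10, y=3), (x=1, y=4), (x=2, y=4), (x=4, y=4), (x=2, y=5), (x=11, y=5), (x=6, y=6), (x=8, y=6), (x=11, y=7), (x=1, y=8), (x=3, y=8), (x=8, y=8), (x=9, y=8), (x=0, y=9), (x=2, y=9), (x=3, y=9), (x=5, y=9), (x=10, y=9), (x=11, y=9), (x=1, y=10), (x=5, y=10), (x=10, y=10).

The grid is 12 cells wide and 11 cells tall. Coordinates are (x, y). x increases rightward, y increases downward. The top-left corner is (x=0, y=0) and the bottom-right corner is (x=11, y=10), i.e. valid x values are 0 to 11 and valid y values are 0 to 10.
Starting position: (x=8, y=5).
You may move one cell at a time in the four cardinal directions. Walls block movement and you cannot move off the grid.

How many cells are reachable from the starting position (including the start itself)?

Answer: Reachable cells: 92

Derivation:
BFS flood-fill from (x=8, y=5):
  Distance 0: (x=8, y=5)
  Distance 1: (x=8, y=4), (x=7, y=5), (x=9, y=5)
  Distance 2: (x=7, y=4), (x=9, y=4), (x=6, y=5), (x=10, y=5), (x=7, y=6), (x=9, y=6)
  Distance 3: (x=7, y=3), (x=9, y=3), (x=6, y=4), (x=10, y=4), (x=5, y=5), (x=10, y=6), (x=7, y=7), (x=9, y=7)
  Distance 4: (x=7, y=2), (x=9, y=2), (x=6, y=3), (x=5, y=4), (x=11, y=4), (x=4, y=5), (x=5, y=6), (x=11, y=6), (x=6, y=7), (x=8, y=7), (x=10, y=7), (x=7, y=8)
  Distance 5: (x=8, y=2), (x=5, y=3), (x=11, y=3), (x=3, y=5), (x=4, y=6), (x=5, y=7), (x=6, y=8), (x=10, y=8), (x=7, y=9)
  Distance 6: (x=8, y=1), (x=11, y=2), (x=3, y=4), (x=3, y=6), (x=4, y=7), (x=5, y=8), (x=11, y=8), (x=6, y=9), (x=8, y=9), (x=7, y=10)
  Distance 7: (x=8, y=0), (x=11, y=1), (x=2, y=6), (x=3, y=7), (x=4, y=8), (x=9, y=9), (x=6, y=10), (x=8, y=10)
  Distance 8: (x=7, y=0), (x=9, y=0), (x=10, y=1), (x=1, y=6), (x=2, y=7), (x=4, y=9), (x=9, y=10)
  Distance 9: (x=1, y=5), (x=0, y=6), (x=1, y=7), (x=2, y=8), (x=4, y=10)
  Distance 10: (x=0, y=5), (x=0, y=7), (x=3, y=10)
  Distance 11: (x=0, y=4), (x=0, y=8), (x=2, y=10)
  Distance 12: (x=0, y=3)
  Distance 13: (x=0, y=2), (x=1, y=3)
  Distance 14: (x=0, y=1), (x=1, y=2), (x=2, y=3)
  Distance 15: (x=0, y=0), (x=1, y=1)
  Distance 16: (x=2, y=1)
  Distance 17: (x=2, y=0), (x=3, y=1)
  Distance 18: (x=3, y=0), (x=4, y=1), (x=3, y=2)
  Distance 19: (x=4, y=0), (x=5, y=1), (x=4, y=2)
Total reachable: 92 (grid has 95 open cells total)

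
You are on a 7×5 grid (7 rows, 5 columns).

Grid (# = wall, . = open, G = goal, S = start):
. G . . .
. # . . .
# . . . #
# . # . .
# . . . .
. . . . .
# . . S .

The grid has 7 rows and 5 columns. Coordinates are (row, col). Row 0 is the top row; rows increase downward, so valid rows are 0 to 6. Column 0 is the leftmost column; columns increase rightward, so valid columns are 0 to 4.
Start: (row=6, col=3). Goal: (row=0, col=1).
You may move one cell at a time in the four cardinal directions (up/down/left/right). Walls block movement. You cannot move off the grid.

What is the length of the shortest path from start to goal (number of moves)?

BFS from (row=6, col=3) until reaching (row=0, col=1):
  Distance 0: (row=6, col=3)
  Distance 1: (row=5, col=3), (row=6, col=2), (row=6, col=4)
  Distance 2: (row=4, col=3), (row=5, col=2), (row=5, col=4), (row=6, col=1)
  Distance 3: (row=3, col=3), (row=4, col=2), (row=4, col=4), (row=5, col=1)
  Distance 4: (row=2, col=3), (row=3, col=4), (row=4, col=1), (row=5, col=0)
  Distance 5: (row=1, col=3), (row=2, col=2), (row=3, col=1)
  Distance 6: (row=0, col=3), (row=1, col=2), (row=1, col=4), (row=2, col=1)
  Distance 7: (row=0, col=2), (row=0, col=4)
  Distance 8: (row=0, col=1)  <- goal reached here
One shortest path (8 moves): (row=6, col=3) -> (row=5, col=3) -> (row=4, col=3) -> (row=3, col=3) -> (row=2, col=3) -> (row=2, col=2) -> (row=1, col=2) -> (row=0, col=2) -> (row=0, col=1)

Answer: Shortest path length: 8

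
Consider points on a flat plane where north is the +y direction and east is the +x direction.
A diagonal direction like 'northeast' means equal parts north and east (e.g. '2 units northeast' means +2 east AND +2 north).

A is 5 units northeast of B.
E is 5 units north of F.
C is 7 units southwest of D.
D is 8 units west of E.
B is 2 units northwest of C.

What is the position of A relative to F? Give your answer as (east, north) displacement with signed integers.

Place F at the origin (east=0, north=0).
  E is 5 units north of F: delta (east=+0, north=+5); E at (east=0, north=5).
  D is 8 units west of E: delta (east=-8, north=+0); D at (east=-8, north=5).
  C is 7 units southwest of D: delta (east=-7, north=-7); C at (east=-15, north=-2).
  B is 2 units northwest of C: delta (east=-2, north=+2); B at (east=-17, north=0).
  A is 5 units northeast of B: delta (east=+5, north=+5); A at (east=-12, north=5).
Therefore A relative to F: (east=-12, north=5).

Answer: A is at (east=-12, north=5) relative to F.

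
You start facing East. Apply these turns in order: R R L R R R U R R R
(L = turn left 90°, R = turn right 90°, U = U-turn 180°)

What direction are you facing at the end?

Answer: Final heading: South

Derivation:
Start: East
  R (right (90° clockwise)) -> South
  R (right (90° clockwise)) -> West
  L (left (90° counter-clockwise)) -> South
  R (right (90° clockwise)) -> West
  R (right (90° clockwise)) -> North
  R (right (90° clockwise)) -> East
  U (U-turn (180°)) -> West
  R (right (90° clockwise)) -> North
  R (right (90° clockwise)) -> East
  R (right (90° clockwise)) -> South
Final: South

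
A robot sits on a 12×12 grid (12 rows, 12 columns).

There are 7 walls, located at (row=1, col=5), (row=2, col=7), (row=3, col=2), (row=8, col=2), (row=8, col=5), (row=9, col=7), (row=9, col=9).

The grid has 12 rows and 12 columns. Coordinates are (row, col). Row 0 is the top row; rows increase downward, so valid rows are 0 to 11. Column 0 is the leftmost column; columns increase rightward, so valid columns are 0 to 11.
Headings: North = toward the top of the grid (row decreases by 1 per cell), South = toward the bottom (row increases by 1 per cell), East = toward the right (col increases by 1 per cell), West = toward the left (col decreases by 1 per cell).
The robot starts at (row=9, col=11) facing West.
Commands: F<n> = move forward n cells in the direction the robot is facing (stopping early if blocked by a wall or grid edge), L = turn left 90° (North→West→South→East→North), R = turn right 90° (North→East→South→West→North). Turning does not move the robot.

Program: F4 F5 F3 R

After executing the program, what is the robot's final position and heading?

Answer: Final position: (row=9, col=10), facing North

Derivation:
Start: (row=9, col=11), facing West
  F4: move forward 1/4 (blocked), now at (row=9, col=10)
  F5: move forward 0/5 (blocked), now at (row=9, col=10)
  F3: move forward 0/3 (blocked), now at (row=9, col=10)
  R: turn right, now facing North
Final: (row=9, col=10), facing North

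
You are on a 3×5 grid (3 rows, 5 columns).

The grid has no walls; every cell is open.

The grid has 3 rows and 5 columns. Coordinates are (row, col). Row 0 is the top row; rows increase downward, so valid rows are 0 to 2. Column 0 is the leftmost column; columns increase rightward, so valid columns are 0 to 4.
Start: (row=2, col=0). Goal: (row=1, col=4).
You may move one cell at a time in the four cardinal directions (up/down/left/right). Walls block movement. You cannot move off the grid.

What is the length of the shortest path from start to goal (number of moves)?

BFS from (row=2, col=0) until reaching (row=1, col=4):
  Distance 0: (row=2, col=0)
  Distance 1: (row=1, col=0), (row=2, col=1)
  Distance 2: (row=0, col=0), (row=1, col=1), (row=2, col=2)
  Distance 3: (row=0, col=1), (row=1, col=2), (row=2, col=3)
  Distance 4: (row=0, col=2), (row=1, col=3), (row=2, col=4)
  Distance 5: (row=0, col=3), (row=1, col=4)  <- goal reached here
One shortest path (5 moves): (row=2, col=0) -> (row=2, col=1) -> (row=2, col=2) -> (row=2, col=3) -> (row=2, col=4) -> (row=1, col=4)

Answer: Shortest path length: 5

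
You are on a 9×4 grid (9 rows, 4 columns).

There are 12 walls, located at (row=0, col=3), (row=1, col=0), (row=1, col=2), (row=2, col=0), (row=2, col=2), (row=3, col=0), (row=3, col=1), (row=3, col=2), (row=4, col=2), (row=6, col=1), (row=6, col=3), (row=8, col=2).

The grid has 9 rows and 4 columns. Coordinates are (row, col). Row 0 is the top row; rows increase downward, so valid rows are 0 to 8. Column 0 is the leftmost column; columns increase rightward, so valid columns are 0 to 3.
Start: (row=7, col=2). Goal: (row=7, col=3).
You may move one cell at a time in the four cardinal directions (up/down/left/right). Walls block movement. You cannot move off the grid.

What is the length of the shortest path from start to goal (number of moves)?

BFS from (row=7, col=2) until reaching (row=7, col=3):
  Distance 0: (row=7, col=2)
  Distance 1: (row=6, col=2), (row=7, col=1), (row=7, col=3)  <- goal reached here
One shortest path (1 moves): (row=7, col=2) -> (row=7, col=3)

Answer: Shortest path length: 1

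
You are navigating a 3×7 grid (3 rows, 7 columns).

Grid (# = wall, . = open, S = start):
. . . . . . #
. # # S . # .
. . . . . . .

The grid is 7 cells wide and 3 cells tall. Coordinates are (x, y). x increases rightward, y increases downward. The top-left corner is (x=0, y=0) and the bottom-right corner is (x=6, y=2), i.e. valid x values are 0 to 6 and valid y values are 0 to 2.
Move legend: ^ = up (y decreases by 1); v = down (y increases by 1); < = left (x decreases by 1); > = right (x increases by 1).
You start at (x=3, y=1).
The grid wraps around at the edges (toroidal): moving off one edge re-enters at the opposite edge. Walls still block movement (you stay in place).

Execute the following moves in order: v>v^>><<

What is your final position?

Start: (x=3, y=1)
  v (down): (x=3, y=1) -> (x=3, y=2)
  > (right): (x=3, y=2) -> (x=4, y=2)
  v (down): (x=4, y=2) -> (x=4, y=0)
  ^ (up): (x=4, y=0) -> (x=4, y=2)
  > (right): (x=4, y=2) -> (x=5, y=2)
  > (right): (x=5, y=2) -> (x=6, y=2)
  < (left): (x=6, y=2) -> (x=5, y=2)
  < (left): (x=5, y=2) -> (x=4, y=2)
Final: (x=4, y=2)

Answer: Final position: (x=4, y=2)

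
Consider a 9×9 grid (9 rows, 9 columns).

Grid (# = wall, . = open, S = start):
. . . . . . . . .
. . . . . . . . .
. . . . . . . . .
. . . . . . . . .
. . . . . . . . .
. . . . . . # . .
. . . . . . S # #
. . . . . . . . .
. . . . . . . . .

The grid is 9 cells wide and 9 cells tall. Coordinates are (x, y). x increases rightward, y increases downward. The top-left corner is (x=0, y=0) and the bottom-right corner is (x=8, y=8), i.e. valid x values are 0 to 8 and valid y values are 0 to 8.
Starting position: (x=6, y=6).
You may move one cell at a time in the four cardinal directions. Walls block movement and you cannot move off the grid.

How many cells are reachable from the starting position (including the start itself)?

BFS flood-fill from (x=6, y=6):
  Distance 0: (x=6, y=6)
  Distance 1: (x=5, y=6), (x=6, y=7)
  Distance 2: (x=5, y=5), (x=4, y=6), (x=5, y=7), (x=7, y=7), (x=6, y=8)
  Distance 3: (x=5, y=4), (x=4, y=5), (x=3, y=6), (x=4, y=7), (x=8, y=7), (x=5, y=8), (x=7, y=8)
  Distance 4: (x=5, y=3), (x=4, y=4), (x=6, y=4), (x=3, y=5), (x=2, y=6), (x=3, y=7), (x=4, y=8), (x=8, y=8)
  Distance 5: (x=5, y=2), (x=4, y=3), (x=6, y=3), (x=3, y=4), (x=7, y=4), (x=2, y=5), (x=1, y=6), (x=2, y=7), (x=3, y=8)
  Distance 6: (x=5, y=1), (x=4, y=2), (x=6, y=2), (x=3, y=3), (x=7, y=3), (x=2, y=4), (x=8, y=4), (x=1, y=5), (x=7, y=5), (x=0, y=6), (x=1, y=7), (x=2, y=8)
  Distance 7: (x=5, y=0), (x=4, y=1), (x=6, y=1), (x=3, y=2), (x=7, y=2), (x=2, y=3), (x=8, y=3), (x=1, y=4), (x=0, y=5), (x=8, y=5), (x=0, y=7), (x=1, y=8)
  Distance 8: (x=4, y=0), (x=6, y=0), (x=3, y=1), (x=7, y=1), (x=2, y=2), (x=8, y=2), (x=1, y=3), (x=0, y=4), (x=0, y=8)
  Distance 9: (x=3, y=0), (x=7, y=0), (x=2, y=1), (x=8, y=1), (x=1, y=2), (x=0, y=3)
  Distance 10: (x=2, y=0), (x=8, y=0), (x=1, y=1), (x=0, y=2)
  Distance 11: (x=1, y=0), (x=0, y=1)
  Distance 12: (x=0, y=0)
Total reachable: 78 (grid has 78 open cells total)

Answer: Reachable cells: 78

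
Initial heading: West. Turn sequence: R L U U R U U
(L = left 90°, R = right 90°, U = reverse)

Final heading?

Answer: Final heading: North

Derivation:
Start: West
  R (right (90° clockwise)) -> North
  L (left (90° counter-clockwise)) -> West
  U (U-turn (180°)) -> East
  U (U-turn (180°)) -> West
  R (right (90° clockwise)) -> North
  U (U-turn (180°)) -> South
  U (U-turn (180°)) -> North
Final: North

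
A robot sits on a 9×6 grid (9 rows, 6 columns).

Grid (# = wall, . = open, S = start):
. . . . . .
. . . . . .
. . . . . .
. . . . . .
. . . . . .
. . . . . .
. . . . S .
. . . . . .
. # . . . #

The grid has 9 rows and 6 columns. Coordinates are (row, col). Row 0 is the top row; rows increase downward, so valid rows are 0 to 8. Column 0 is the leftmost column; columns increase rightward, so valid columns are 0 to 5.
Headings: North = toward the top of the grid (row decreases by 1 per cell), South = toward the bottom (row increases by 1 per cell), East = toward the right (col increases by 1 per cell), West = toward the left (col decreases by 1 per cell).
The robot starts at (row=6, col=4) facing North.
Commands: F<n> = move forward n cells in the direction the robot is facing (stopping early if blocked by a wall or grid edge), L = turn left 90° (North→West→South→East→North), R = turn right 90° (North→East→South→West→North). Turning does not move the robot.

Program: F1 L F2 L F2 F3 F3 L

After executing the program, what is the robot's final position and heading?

Start: (row=6, col=4), facing North
  F1: move forward 1, now at (row=5, col=4)
  L: turn left, now facing West
  F2: move forward 2, now at (row=5, col=2)
  L: turn left, now facing South
  F2: move forward 2, now at (row=7, col=2)
  F3: move forward 1/3 (blocked), now at (row=8, col=2)
  F3: move forward 0/3 (blocked), now at (row=8, col=2)
  L: turn left, now facing East
Final: (row=8, col=2), facing East

Answer: Final position: (row=8, col=2), facing East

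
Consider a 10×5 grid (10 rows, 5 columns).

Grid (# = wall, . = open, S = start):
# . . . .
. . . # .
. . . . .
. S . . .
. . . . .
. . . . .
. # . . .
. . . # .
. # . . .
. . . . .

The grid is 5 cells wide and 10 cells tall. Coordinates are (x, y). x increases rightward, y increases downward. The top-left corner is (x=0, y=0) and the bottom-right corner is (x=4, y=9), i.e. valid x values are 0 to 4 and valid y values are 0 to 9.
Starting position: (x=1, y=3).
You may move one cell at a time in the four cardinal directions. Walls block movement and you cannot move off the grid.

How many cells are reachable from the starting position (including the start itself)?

Answer: Reachable cells: 45

Derivation:
BFS flood-fill from (x=1, y=3):
  Distance 0: (x=1, y=3)
  Distance 1: (x=1, y=2), (x=0, y=3), (x=2, y=3), (x=1, y=4)
  Distance 2: (x=1, y=1), (x=0, y=2), (x=2, y=2), (x=3, y=3), (x=0, y=4), (x=2, y=4), (x=1, y=5)
  Distance 3: (x=1, y=0), (x=0, y=1), (x=2, y=1), (x=3, y=2), (x=4, y=3), (x=3, y=4), (x=0, y=5), (x=2, y=5)
  Distance 4: (x=2, y=0), (x=4, y=2), (x=4, y=4), (x=3, y=5), (x=0, y=6), (x=2, y=6)
  Distance 5: (x=3, y=0), (x=4, y=1), (x=4, y=5), (x=3, y=6), (x=0, y=7), (x=2, y=7)
  Distance 6: (x=4, y=0), (x=4, y=6), (x=1, y=7), (x=0, y=8), (x=2, y=8)
  Distance 7: (x=4, y=7), (x=3, y=8), (x=0, y=9), (x=2, y=9)
  Distance 8: (x=4, y=8), (x=1, y=9), (x=3, y=9)
  Distance 9: (x=4, y=9)
Total reachable: 45 (grid has 45 open cells total)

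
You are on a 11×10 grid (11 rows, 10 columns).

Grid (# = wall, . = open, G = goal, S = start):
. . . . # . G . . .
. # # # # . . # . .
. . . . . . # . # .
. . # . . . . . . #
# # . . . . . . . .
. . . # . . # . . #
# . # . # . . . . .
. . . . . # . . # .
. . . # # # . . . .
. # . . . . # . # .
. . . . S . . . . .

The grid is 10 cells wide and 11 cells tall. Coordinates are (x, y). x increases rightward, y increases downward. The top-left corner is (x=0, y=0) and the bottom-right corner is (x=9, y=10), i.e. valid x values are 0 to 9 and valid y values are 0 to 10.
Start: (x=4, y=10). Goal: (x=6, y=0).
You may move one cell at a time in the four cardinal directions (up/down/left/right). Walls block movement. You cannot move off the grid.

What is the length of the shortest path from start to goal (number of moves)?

BFS from (x=4, y=10) until reaching (x=6, y=0):
  Distance 0: (x=4, y=10)
  Distance 1: (x=4, y=9), (x=3, y=10), (x=5, y=10)
  Distance 2: (x=3, y=9), (x=5, y=9), (x=2, y=10), (x=6, y=10)
  Distance 3: (x=2, y=9), (x=1, y=10), (x=7, y=10)
  Distance 4: (x=2, y=8), (x=7, y=9), (x=0, y=10), (x=8, y=10)
  Distance 5: (x=2, y=7), (x=1, y=8), (x=7, y=8), (x=0, y=9), (x=9, y=10)
  Distance 6: (x=1, y=7), (x=3, y=7), (x=7, y=7), (x=0, y=8), (x=6, y=8), (x=8, y=8), (x=9, y=9)
  Distance 7: (x=1, y=6), (x=3, y=6), (x=7, y=6), (x=0, y=7), (x=4, y=7), (x=6, y=7), (x=9, y=8)
  Distance 8: (x=1, y=5), (x=7, y=5), (x=6, y=6), (x=8, y=6), (x=9, y=7)
  Distance 9: (x=7, y=4), (x=0, y=5), (x=2, y=5), (x=8, y=5), (x=5, y=6), (x=9, y=6)
  Distance 10: (x=7, y=3), (x=2, y=4), (x=6, y=4), (x=8, y=4), (x=5, y=5)
  Distance 11: (x=7, y=2), (x=6, y=3), (x=8, y=3), (x=3, y=4), (x=5, y=4), (x=9, y=4), (x=4, y=5)
  Distance 12: (x=3, y=3), (x=5, y=3), (x=4, y=4)
  Distance 13: (x=3, y=2), (x=5, y=2), (x=4, y=3)
  Distance 14: (x=5, y=1), (x=2, y=2), (x=4, y=2)
  Distance 15: (x=5, y=0), (x=6, y=1), (x=1, y=2)
  Distance 16: (x=6, y=0), (x=0, y=2), (x=1, y=3)  <- goal reached here
One shortest path (16 moves): (x=4, y=10) -> (x=5, y=10) -> (x=6, y=10) -> (x=7, y=10) -> (x=7, y=9) -> (x=7, y=8) -> (x=6, y=8) -> (x=6, y=7) -> (x=6, y=6) -> (x=5, y=6) -> (x=5, y=5) -> (x=5, y=4) -> (x=5, y=3) -> (x=5, y=2) -> (x=5, y=1) -> (x=6, y=1) -> (x=6, y=0)

Answer: Shortest path length: 16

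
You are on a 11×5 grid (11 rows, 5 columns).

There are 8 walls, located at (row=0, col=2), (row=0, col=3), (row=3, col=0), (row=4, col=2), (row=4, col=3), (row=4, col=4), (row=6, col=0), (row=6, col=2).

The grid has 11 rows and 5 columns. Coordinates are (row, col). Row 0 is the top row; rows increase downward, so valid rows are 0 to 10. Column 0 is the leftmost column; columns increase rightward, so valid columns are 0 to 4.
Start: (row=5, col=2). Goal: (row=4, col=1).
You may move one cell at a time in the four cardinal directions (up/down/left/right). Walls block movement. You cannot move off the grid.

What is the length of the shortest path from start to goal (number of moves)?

BFS from (row=5, col=2) until reaching (row=4, col=1):
  Distance 0: (row=5, col=2)
  Distance 1: (row=5, col=1), (row=5, col=3)
  Distance 2: (row=4, col=1), (row=5, col=0), (row=5, col=4), (row=6, col=1), (row=6, col=3)  <- goal reached here
One shortest path (2 moves): (row=5, col=2) -> (row=5, col=1) -> (row=4, col=1)

Answer: Shortest path length: 2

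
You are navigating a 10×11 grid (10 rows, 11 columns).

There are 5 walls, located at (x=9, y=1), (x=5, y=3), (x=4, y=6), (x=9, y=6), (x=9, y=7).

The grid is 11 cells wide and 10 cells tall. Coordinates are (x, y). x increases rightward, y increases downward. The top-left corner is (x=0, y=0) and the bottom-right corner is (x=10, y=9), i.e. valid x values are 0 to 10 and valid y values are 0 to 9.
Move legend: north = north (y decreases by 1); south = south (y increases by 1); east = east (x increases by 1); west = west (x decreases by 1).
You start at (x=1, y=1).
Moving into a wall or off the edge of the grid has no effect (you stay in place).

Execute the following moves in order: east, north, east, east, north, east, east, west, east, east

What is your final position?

Start: (x=1, y=1)
  east (east): (x=1, y=1) -> (x=2, y=1)
  north (north): (x=2, y=1) -> (x=2, y=0)
  east (east): (x=2, y=0) -> (x=3, y=0)
  east (east): (x=3, y=0) -> (x=4, y=0)
  north (north): blocked, stay at (x=4, y=0)
  east (east): (x=4, y=0) -> (x=5, y=0)
  east (east): (x=5, y=0) -> (x=6, y=0)
  west (west): (x=6, y=0) -> (x=5, y=0)
  east (east): (x=5, y=0) -> (x=6, y=0)
  east (east): (x=6, y=0) -> (x=7, y=0)
Final: (x=7, y=0)

Answer: Final position: (x=7, y=0)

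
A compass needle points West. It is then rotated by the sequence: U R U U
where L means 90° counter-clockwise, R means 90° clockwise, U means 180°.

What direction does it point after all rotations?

Start: West
  U (U-turn (180°)) -> East
  R (right (90° clockwise)) -> South
  U (U-turn (180°)) -> North
  U (U-turn (180°)) -> South
Final: South

Answer: Final heading: South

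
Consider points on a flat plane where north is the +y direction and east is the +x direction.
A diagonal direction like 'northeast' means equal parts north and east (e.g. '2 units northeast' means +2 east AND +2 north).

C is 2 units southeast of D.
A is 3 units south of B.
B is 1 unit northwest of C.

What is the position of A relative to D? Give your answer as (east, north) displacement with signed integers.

Answer: A is at (east=1, north=-4) relative to D.

Derivation:
Place D at the origin (east=0, north=0).
  C is 2 units southeast of D: delta (east=+2, north=-2); C at (east=2, north=-2).
  B is 1 unit northwest of C: delta (east=-1, north=+1); B at (east=1, north=-1).
  A is 3 units south of B: delta (east=+0, north=-3); A at (east=1, north=-4).
Therefore A relative to D: (east=1, north=-4).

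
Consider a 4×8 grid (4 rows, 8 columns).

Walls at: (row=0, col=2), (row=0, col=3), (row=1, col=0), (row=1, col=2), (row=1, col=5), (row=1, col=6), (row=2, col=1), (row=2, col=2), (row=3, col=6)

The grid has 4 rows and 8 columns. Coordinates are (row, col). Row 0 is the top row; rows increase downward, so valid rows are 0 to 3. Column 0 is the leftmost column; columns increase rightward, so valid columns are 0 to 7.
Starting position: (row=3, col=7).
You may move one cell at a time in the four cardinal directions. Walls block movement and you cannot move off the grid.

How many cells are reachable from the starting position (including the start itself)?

Answer: Reachable cells: 20

Derivation:
BFS flood-fill from (row=3, col=7):
  Distance 0: (row=3, col=7)
  Distance 1: (row=2, col=7)
  Distance 2: (row=1, col=7), (row=2, col=6)
  Distance 3: (row=0, col=7), (row=2, col=5)
  Distance 4: (row=0, col=6), (row=2, col=4), (row=3, col=5)
  Distance 5: (row=0, col=5), (row=1, col=4), (row=2, col=3), (row=3, col=4)
  Distance 6: (row=0, col=4), (row=1, col=3), (row=3, col=3)
  Distance 7: (row=3, col=2)
  Distance 8: (row=3, col=1)
  Distance 9: (row=3, col=0)
  Distance 10: (row=2, col=0)
Total reachable: 20 (grid has 23 open cells total)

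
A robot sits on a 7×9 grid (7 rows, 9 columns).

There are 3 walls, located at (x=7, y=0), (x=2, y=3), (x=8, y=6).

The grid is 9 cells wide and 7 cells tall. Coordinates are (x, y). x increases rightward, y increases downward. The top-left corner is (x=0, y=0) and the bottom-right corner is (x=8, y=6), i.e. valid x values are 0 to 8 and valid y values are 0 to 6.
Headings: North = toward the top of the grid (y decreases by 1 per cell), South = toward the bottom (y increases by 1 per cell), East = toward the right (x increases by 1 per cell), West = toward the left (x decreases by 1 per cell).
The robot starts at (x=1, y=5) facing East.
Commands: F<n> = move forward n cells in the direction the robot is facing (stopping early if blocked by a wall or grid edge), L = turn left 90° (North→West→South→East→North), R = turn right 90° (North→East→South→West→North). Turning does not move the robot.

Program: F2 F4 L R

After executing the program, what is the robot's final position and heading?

Start: (x=1, y=5), facing East
  F2: move forward 2, now at (x=3, y=5)
  F4: move forward 4, now at (x=7, y=5)
  L: turn left, now facing North
  R: turn right, now facing East
Final: (x=7, y=5), facing East

Answer: Final position: (x=7, y=5), facing East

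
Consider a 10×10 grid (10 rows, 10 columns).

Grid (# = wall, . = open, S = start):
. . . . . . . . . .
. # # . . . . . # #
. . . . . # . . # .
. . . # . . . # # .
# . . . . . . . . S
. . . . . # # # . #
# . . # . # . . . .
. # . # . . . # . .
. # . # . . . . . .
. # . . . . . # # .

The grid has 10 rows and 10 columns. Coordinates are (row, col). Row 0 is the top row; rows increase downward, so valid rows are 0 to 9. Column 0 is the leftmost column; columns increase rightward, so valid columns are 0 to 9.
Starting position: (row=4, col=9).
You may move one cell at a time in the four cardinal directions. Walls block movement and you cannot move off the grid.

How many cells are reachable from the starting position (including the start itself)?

BFS flood-fill from (row=4, col=9):
  Distance 0: (row=4, col=9)
  Distance 1: (row=3, col=9), (row=4, col=8)
  Distance 2: (row=2, col=9), (row=4, col=7), (row=5, col=8)
  Distance 3: (row=4, col=6), (row=6, col=8)
  Distance 4: (row=3, col=6), (row=4, col=5), (row=6, col=7), (row=6, col=9), (row=7, col=8)
  Distance 5: (row=2, col=6), (row=3, col=5), (row=4, col=4), (row=6, col=6), (row=7, col=9), (row=8, col=8)
  Distance 6: (row=1, col=6), (row=2, col=7), (row=3, col=4), (row=4, col=3), (row=5, col=4), (row=7, col=6), (row=8, col=7), (row=8, col=9)
  Distance 7: (row=0, col=6), (row=1, col=5), (row=1, col=7), (row=2, col=4), (row=4, col=2), (row=5, col=3), (row=6, col=4), (row=7, col=5), (row=8, col=6), (row=9, col=9)
  Distance 8: (row=0, col=5), (row=0, col=7), (row=1, col=4), (row=2, col=3), (row=3, col=2), (row=4, col=1), (row=5, col=2), (row=7, col=4), (row=8, col=5), (row=9, col=6)
  Distance 9: (row=0, col=4), (row=0, col=8), (row=1, col=3), (row=2, col=2), (row=3, col=1), (row=5, col=1), (row=6, col=2), (row=8, col=4), (row=9, col=5)
  Distance 10: (row=0, col=3), (row=0, col=9), (row=2, col=1), (row=3, col=0), (row=5, col=0), (row=6, col=1), (row=7, col=2), (row=9, col=4)
  Distance 11: (row=0, col=2), (row=2, col=0), (row=8, col=2), (row=9, col=3)
  Distance 12: (row=0, col=1), (row=1, col=0), (row=9, col=2)
  Distance 13: (row=0, col=0)
Total reachable: 72 (grid has 75 open cells total)

Answer: Reachable cells: 72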